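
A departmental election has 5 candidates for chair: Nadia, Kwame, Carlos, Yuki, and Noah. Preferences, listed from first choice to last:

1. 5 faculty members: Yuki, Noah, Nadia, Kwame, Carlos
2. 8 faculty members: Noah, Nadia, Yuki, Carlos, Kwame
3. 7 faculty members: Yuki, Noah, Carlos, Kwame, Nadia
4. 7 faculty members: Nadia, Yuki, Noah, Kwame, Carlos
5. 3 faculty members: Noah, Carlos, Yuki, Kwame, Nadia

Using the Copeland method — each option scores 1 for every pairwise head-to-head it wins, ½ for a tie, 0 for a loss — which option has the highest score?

Yuki

Nadia: beats Kwame and Carlos; ties Yuki; loses to Noah → score 2.5.
Kwame: loses to Nadia, Carlos, Yuki, and Noah → score 0.
Carlos: beats Kwame; loses to Nadia, Yuki, and Noah → score 1.
Yuki: beats Kwame, Carlos, and Noah; ties Nadia → score 3.5.
Noah: beats Nadia, Kwame, and Carlos; loses to Yuki → score 3.
Yuki has the best pairwise record.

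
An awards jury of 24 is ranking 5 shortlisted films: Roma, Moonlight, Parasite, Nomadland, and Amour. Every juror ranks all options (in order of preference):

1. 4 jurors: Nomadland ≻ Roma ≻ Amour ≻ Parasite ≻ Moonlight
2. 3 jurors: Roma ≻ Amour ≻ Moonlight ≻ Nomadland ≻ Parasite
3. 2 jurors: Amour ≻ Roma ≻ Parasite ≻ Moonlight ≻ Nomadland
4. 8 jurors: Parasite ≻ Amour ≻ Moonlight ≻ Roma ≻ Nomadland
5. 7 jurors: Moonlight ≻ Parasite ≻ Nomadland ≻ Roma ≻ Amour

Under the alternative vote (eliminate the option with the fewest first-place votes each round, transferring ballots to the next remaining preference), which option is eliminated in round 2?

Round 1: Roma 3, Moonlight 7, Parasite 8, Nomadland 4, Amour 2. Eliminate Amour.
Round 2: Roma 5, Moonlight 7, Parasite 8, Nomadland 4. Eliminate Nomadland.

Nomadland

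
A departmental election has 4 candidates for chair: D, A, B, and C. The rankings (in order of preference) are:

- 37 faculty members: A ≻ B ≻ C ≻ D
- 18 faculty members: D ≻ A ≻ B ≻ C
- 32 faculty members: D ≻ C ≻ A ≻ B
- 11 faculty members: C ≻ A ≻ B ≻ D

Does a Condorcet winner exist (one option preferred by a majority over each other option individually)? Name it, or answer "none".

D vs A: 50–48 for D.
D vs B: 50–48 for D.
D vs C: 50–48 for D.
D beats every other option head-to-head.

D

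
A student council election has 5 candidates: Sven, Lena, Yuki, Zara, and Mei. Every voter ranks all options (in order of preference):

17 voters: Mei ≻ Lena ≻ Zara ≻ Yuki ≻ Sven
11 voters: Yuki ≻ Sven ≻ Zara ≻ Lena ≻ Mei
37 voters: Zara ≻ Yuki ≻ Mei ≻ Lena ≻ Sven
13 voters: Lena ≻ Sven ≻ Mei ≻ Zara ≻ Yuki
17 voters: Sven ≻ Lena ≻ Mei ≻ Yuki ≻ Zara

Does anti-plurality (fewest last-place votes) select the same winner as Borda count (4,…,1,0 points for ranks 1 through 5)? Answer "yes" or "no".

no

Anti-plurality — last-place votes: Sven 54, Lena 0, Yuki 13, Zara 17, Mei 11. Winner: Lena.
Borda — scores: Sven 140, Lena 202, Yuki 189, Zara 217, Mei 202. Winner: Zara.
The two methods disagree.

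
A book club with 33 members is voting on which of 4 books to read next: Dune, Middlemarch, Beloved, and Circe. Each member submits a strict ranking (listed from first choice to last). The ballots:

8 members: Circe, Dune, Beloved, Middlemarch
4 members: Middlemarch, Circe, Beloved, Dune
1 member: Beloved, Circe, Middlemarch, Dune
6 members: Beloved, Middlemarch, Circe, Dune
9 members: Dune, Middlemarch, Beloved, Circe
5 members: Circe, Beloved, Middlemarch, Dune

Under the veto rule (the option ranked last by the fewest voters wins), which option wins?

Last-place votes: Dune 16, Middlemarch 8, Beloved 0, Circe 9.
Beloved is ranked last by the fewest voters, so Beloved wins.

Beloved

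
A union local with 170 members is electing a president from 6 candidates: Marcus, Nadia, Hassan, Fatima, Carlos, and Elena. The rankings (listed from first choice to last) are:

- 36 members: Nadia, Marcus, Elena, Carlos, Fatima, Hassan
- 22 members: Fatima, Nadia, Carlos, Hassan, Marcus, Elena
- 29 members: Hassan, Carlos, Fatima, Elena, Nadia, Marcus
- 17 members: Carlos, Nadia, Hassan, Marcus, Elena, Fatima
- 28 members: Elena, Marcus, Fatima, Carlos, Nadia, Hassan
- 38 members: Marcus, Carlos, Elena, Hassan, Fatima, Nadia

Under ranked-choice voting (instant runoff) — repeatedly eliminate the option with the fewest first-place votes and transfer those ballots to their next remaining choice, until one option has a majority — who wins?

Round 1: Marcus 38, Nadia 36, Hassan 29, Fatima 22, Carlos 17, Elena 28. Eliminate Carlos.
Round 2: Marcus 38, Nadia 53, Hassan 29, Fatima 22, Elena 28. Eliminate Fatima.
Round 3: Marcus 38, Nadia 75, Hassan 29, Elena 28. Eliminate Elena.
Round 4: Marcus 66, Nadia 75, Hassan 29. Eliminate Hassan.
Round 5: Marcus 66, Nadia 104. Nadia has a majority.

Nadia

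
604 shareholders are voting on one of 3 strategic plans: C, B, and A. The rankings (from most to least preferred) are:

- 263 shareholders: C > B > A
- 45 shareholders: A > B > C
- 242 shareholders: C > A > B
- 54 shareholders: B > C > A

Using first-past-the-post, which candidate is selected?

C

First-place votes: C 505, B 54, A 45.
C has the most first-place votes.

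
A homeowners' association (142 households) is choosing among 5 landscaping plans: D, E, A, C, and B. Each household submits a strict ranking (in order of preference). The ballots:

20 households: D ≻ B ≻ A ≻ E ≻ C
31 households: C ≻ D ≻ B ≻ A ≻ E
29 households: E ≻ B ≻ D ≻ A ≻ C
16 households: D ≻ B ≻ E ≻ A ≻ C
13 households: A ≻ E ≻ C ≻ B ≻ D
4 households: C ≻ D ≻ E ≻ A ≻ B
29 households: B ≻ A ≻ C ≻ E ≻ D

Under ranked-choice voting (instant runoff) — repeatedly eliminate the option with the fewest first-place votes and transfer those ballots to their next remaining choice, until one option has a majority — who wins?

Round 1: D 36, E 29, A 13, C 35, B 29. Eliminate A.
Round 2: D 36, E 42, C 35, B 29. Eliminate B.
Round 3: D 36, E 42, C 64. Eliminate D.
Round 4: E 78, C 64. E has a majority.

E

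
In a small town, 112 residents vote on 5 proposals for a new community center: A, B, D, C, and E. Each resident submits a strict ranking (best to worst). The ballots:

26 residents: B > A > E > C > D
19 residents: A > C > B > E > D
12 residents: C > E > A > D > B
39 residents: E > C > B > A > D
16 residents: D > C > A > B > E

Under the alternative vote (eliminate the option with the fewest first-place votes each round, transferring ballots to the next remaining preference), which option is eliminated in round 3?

Round 1: A 19, B 26, D 16, C 12, E 39. Eliminate C.
Round 2: A 19, B 26, D 16, E 51. Eliminate D.
Round 3: A 35, B 26, E 51. Eliminate B.

B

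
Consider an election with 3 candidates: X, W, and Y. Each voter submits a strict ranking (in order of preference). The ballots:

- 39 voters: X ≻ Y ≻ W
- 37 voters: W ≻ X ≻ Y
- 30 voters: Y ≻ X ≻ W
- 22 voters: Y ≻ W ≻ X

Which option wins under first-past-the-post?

First-place votes: X 39, W 37, Y 52.
Y has the most first-place votes.

Y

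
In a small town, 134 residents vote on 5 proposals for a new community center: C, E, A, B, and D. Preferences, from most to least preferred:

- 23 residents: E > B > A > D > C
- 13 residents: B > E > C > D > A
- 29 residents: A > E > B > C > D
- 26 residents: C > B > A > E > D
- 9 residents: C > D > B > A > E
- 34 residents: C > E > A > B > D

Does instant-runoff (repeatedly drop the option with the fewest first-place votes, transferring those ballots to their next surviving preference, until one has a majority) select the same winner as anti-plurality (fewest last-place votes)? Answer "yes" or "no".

Instant-runoff — R1 C 69, E 23, A 29, B 13, D 0 (C winner). Winner: C.
Anti-plurality — last-place votes: C 23, E 9, A 13, B 0, D 89. Winner: B.
The two methods disagree.

no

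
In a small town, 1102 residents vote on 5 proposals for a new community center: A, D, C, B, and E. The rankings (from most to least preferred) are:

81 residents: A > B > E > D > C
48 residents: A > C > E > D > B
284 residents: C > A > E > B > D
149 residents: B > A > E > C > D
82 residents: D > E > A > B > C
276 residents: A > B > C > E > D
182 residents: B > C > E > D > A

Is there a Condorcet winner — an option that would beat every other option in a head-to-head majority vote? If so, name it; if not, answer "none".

A vs D: 838–264 for A.
A vs C: 636–466 for A.
A vs B: 771–331 for A.
A vs E: 838–264 for A.
A beats every other option head-to-head.

A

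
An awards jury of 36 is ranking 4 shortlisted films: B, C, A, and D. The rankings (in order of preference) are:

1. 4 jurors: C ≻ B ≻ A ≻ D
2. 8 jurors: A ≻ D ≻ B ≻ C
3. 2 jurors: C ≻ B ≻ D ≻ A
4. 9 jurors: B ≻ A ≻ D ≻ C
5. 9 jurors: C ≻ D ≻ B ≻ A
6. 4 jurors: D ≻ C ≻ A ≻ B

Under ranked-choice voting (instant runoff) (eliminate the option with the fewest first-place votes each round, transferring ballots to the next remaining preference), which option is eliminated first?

D

Round 1: B 9, C 15, A 8, D 4. Eliminate D.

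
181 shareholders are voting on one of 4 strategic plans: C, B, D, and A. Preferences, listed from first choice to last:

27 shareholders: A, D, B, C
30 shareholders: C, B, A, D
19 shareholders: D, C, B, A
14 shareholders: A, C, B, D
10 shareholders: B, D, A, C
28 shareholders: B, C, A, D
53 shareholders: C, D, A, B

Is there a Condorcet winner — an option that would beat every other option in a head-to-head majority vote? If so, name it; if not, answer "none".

C

C vs B: 116–65 for C.
C vs D: 125–56 for C.
C vs A: 130–51 for C.
C beats every other option head-to-head.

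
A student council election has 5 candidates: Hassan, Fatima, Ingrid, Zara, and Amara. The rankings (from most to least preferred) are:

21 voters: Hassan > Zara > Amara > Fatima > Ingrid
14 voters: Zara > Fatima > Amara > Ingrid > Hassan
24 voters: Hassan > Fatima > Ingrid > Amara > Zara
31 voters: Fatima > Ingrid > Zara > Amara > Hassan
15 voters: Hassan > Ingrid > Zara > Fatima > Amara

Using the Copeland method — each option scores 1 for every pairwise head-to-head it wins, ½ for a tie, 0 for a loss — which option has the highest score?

Hassan: beats Fatima, Ingrid, Zara, and Amara → score 4.
Fatima: beats Ingrid, Zara, and Amara; loses to Hassan → score 3.
Ingrid: beats Zara and Amara; loses to Hassan and Fatima → score 2.
Zara: beats Amara; loses to Hassan, Fatima, and Ingrid → score 1.
Amara: loses to Hassan, Fatima, Ingrid, and Zara → score 0.
Hassan has the best pairwise record.

Hassan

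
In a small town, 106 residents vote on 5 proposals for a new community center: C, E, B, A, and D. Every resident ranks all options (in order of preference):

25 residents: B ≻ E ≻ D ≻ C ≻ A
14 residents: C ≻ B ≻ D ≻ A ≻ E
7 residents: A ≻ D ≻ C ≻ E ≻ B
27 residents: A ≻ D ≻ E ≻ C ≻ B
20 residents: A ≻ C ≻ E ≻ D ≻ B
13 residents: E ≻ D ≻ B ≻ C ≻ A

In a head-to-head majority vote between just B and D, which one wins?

Voters preferring B to D: 39; preferring D to B: 67.
D wins the head-to-head.

D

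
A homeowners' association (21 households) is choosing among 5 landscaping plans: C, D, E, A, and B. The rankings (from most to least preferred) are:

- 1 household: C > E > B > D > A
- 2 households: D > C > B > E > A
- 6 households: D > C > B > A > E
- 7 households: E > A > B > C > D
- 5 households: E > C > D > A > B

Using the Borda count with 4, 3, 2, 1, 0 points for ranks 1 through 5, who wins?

E

C: 1·4 + 2·3 + 6·3 + 7·1 + 5·3 = 50
D: 1·1 + 2·4 + 6·4 + 7·0 + 5·2 = 43
E: 1·3 + 2·1 + 6·0 + 7·4 + 5·4 = 53
A: 1·0 + 2·0 + 6·1 + 7·3 + 5·1 = 32
B: 1·2 + 2·2 + 6·2 + 7·2 + 5·0 = 32
E has the highest Borda score (53).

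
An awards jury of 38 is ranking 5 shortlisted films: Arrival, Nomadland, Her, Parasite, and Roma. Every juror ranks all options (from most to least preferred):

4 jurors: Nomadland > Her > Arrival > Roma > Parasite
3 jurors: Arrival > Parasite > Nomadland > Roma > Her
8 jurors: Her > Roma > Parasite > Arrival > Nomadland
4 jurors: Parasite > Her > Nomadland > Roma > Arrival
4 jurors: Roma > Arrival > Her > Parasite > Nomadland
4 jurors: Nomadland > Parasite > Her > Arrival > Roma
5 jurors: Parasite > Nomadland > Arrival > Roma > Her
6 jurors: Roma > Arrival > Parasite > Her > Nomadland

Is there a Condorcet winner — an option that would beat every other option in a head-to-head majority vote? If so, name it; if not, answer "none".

Checking pairwise contests:
Her beats Arrival 20–18.
Arrival beats Nomadland 21–17.
Parasite beats Her 22–16.
Roma beats Parasite 22–16.
Nomadland beats Roma 20–18.
Every option loses at least one head-to-head, so there is no Condorcet winner.

none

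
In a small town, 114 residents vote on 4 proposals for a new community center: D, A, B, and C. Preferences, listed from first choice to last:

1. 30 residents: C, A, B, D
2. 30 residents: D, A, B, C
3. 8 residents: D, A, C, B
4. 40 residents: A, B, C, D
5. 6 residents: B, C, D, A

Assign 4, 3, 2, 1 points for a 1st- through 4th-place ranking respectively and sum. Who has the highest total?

D: 30·1 + 30·4 + 8·4 + 40·1 + 6·2 = 234
A: 30·3 + 30·3 + 8·3 + 40·4 + 6·1 = 370
B: 30·2 + 30·2 + 8·1 + 40·3 + 6·4 = 272
C: 30·4 + 30·1 + 8·2 + 40·2 + 6·3 = 264
A has the highest Borda score (370).

A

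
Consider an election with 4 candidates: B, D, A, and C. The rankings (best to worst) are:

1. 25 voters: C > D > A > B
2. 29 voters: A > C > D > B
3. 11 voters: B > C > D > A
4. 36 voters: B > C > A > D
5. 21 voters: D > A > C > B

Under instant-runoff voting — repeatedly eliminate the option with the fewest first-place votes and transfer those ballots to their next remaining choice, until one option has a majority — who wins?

Round 1: B 47, D 21, A 29, C 25. Eliminate D.
Round 2: B 47, A 50, C 25. Eliminate C.
Round 3: B 47, A 75. A has a majority.

A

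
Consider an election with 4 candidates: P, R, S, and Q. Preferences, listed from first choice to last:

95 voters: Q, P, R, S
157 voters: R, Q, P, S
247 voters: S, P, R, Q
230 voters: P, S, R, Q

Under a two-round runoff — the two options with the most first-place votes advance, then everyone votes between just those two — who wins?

Round 1 first-place votes: P 230, R 157, S 247, Q 95.
S and P advance.
Runoff: S is preferred to P by 247 voters; P by 482.
P wins the runoff.

P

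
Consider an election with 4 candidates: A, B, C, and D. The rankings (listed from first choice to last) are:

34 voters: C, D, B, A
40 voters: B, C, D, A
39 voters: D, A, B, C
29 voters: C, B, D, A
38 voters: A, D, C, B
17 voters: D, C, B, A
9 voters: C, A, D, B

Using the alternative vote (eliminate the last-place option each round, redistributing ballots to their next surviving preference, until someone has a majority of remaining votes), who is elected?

Round 1: A 38, B 40, C 72, D 56. Eliminate A.
Round 2: B 40, C 72, D 94. Eliminate B.
Round 3: C 112, D 94. C has a majority.

C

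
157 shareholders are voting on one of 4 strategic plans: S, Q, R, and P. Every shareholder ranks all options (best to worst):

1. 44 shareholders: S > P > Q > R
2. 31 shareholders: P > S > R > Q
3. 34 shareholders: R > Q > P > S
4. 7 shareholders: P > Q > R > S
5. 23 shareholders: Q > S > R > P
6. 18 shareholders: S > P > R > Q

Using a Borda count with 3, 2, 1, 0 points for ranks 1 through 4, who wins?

S: 44·3 + 31·2 + 34·0 + 7·0 + 23·2 + 18·3 = 294
Q: 44·1 + 31·0 + 34·2 + 7·2 + 23·3 + 18·0 = 195
R: 44·0 + 31·1 + 34·3 + 7·1 + 23·1 + 18·1 = 181
P: 44·2 + 31·3 + 34·1 + 7·3 + 23·0 + 18·2 = 272
S has the highest Borda score (294).

S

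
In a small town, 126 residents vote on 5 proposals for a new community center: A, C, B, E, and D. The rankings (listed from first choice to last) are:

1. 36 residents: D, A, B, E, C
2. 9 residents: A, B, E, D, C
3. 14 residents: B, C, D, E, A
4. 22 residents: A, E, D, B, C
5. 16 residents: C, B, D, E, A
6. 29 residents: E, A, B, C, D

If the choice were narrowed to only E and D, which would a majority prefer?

Voters preferring E to D: 60; preferring D to E: 66.
D wins the head-to-head.

D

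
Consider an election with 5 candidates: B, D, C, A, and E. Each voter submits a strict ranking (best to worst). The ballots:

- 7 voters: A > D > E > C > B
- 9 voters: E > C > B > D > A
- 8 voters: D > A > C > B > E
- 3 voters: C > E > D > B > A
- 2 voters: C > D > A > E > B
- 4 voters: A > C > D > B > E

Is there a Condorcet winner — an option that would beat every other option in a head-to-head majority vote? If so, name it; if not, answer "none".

Checking pairwise contests:
D beats B 24–9.
C beats D 18–15.
A beats C 19–14.
D beats A 22–11.
D beats E 21–12.
Every option loses at least one head-to-head, so there is no Condorcet winner.

none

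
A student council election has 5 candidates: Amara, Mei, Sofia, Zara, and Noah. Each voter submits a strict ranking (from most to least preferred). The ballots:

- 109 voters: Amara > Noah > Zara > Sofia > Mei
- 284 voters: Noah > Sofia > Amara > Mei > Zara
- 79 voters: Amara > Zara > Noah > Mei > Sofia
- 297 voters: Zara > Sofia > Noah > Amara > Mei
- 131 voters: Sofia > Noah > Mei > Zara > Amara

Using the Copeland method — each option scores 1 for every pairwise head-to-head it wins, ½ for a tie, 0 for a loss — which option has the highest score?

Amara: beats Mei and Zara; loses to Sofia and Noah → score 2.
Mei: loses to Amara, Sofia, Zara, and Noah → score 0.
Sofia: beats Amara and Mei; loses to Zara and Noah → score 2.
Zara: beats Mei and Sofia; loses to Amara and Noah → score 2.
Noah: beats Amara, Mei, Sofia, and Zara → score 4.
Noah has the best pairwise record.

Noah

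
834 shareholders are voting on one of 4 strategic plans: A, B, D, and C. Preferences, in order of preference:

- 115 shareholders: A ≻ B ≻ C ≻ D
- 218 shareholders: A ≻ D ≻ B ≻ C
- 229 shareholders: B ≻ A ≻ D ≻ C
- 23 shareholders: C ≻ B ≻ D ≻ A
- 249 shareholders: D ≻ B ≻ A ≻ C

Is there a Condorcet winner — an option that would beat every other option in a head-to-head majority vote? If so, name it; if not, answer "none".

Checking pairwise contests:
B beats A 501–333.
D beats B 467–367.
A beats D 562–272.
A beats C 811–23.
Every option loses at least one head-to-head, so there is no Condorcet winner.

none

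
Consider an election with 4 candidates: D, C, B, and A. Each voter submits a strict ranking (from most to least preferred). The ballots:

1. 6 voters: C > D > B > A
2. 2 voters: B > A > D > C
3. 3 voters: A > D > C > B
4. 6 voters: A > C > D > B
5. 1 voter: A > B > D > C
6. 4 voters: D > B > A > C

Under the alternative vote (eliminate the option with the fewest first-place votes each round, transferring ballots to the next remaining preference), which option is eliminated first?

B

Round 1: D 4, C 6, B 2, A 10. Eliminate B.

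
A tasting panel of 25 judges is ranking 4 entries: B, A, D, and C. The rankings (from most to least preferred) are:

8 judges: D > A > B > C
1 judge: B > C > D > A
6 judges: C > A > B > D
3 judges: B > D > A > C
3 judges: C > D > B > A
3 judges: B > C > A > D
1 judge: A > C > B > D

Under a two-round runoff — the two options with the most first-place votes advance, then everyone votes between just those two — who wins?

Round 1 first-place votes: B 7, A 1, D 8, C 9.
C and D advance.
Runoff: C is preferred to D by 14 voters; D by 11.
C wins the runoff.

C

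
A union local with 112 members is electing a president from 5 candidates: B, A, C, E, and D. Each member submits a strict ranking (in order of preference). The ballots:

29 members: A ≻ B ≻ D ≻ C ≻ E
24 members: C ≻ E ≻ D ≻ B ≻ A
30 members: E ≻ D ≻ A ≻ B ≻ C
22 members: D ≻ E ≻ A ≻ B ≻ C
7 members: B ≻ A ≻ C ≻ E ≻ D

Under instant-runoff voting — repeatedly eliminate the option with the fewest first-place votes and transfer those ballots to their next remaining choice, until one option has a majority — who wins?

Round 1: B 7, A 29, C 24, E 30, D 22. Eliminate B.
Round 2: A 36, C 24, E 30, D 22. Eliminate D.
Round 3: A 36, C 24, E 52. Eliminate C.
Round 4: A 36, E 76. E has a majority.

E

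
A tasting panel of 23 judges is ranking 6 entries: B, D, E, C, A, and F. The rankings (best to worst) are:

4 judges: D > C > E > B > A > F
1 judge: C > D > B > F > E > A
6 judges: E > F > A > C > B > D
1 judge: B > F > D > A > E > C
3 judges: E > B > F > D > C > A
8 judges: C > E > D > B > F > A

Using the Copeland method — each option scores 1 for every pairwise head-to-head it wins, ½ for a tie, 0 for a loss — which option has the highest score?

C

B: beats A and F; loses to D, E, and C → score 2.
D: beats B, A, and F; loses to E and C → score 3.
E: beats B, D, A, and F; loses to C → score 4.
C: beats B, D, E, A, and F → score 5.
A: loses to B, D, E, C, and F → score 0.
F: beats A; loses to B, D, E, and C → score 1.
C has the best pairwise record.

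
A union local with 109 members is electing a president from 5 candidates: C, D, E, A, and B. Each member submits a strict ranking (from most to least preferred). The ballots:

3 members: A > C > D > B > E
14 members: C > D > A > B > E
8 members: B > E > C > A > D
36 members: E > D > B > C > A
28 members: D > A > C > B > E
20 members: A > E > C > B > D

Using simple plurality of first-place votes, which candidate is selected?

E

First-place votes: C 14, D 28, E 36, A 23, B 8.
E has the most first-place votes.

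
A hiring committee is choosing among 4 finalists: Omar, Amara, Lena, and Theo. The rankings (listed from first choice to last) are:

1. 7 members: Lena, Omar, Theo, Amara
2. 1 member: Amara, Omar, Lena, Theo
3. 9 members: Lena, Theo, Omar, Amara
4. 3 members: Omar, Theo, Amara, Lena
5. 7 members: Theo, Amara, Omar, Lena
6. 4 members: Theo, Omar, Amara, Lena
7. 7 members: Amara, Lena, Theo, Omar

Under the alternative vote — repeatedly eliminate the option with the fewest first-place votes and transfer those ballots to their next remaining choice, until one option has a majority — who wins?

Lena

Round 1: Omar 3, Amara 8, Lena 16, Theo 11. Eliminate Omar.
Round 2: Amara 8, Lena 16, Theo 14. Eliminate Amara.
Round 3: Lena 24, Theo 14. Lena has a majority.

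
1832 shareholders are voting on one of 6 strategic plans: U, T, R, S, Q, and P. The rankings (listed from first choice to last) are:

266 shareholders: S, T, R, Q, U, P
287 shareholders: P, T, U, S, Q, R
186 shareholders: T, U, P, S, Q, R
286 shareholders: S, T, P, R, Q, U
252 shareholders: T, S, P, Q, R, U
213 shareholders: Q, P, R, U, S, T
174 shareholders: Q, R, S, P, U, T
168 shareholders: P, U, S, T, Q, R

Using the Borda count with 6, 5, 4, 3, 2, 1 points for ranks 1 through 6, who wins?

S

U: 266·2 + 287·4 + 186·5 + 286·1 + 252·1 + 213·3 + 174·2 + 168·5 = 4975
T: 266·5 + 287·5 + 186·6 + 286·5 + 252·6 + 213·1 + 174·1 + 168·3 = 7714
R: 266·4 + 287·1 + 186·1 + 286·3 + 252·2 + 213·4 + 174·5 + 168·1 = 4789
S: 266·6 + 287·3 + 186·3 + 286·6 + 252·5 + 213·2 + 174·4 + 168·4 = 7785
Q: 266·3 + 287·2 + 186·2 + 286·2 + 252·3 + 213·6 + 174·6 + 168·2 = 5730
P: 266·1 + 287·6 + 186·4 + 286·4 + 252·4 + 213·5 + 174·3 + 168·6 = 7479
S has the highest Borda score (7785).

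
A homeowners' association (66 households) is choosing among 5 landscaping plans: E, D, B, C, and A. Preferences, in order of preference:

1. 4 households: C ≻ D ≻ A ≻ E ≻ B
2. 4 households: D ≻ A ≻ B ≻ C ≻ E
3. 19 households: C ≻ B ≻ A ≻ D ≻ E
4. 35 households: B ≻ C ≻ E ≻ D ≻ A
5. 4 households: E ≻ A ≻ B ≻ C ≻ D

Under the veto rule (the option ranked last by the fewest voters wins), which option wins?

Last-place votes: E 23, D 4, B 4, C 0, A 35.
C is ranked last by the fewest voters, so C wins.

C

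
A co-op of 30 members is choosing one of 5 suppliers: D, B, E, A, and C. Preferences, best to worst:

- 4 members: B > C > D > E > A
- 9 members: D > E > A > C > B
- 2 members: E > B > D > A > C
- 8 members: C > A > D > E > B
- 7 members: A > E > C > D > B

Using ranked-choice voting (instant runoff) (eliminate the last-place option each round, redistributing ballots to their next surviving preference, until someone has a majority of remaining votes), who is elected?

C

Round 1: D 9, B 4, E 2, A 7, C 8. Eliminate E.
Round 2: D 9, B 6, A 7, C 8. Eliminate B.
Round 3: D 11, A 7, C 12. Eliminate A.
Round 4: D 11, C 19. C has a majority.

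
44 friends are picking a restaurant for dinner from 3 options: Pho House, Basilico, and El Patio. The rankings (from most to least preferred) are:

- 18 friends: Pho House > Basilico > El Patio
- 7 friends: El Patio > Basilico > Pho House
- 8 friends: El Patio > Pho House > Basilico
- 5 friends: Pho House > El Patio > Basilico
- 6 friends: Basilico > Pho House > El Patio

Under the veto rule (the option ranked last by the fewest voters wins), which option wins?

Pho House

Last-place votes: Pho House 7, Basilico 13, El Patio 24.
Pho House is ranked last by the fewest voters, so Pho House wins.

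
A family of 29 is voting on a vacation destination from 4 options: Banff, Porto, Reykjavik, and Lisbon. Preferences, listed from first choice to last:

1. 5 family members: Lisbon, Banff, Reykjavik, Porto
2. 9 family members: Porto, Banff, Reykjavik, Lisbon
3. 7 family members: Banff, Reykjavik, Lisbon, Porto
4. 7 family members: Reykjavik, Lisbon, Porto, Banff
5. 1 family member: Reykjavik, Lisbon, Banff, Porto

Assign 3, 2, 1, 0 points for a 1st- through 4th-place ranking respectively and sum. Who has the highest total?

Reykjavik

Banff: 5·2 + 9·2 + 7·3 + 7·0 + 1·1 = 50
Porto: 5·0 + 9·3 + 7·0 + 7·1 + 1·0 = 34
Reykjavik: 5·1 + 9·1 + 7·2 + 7·3 + 1·3 = 52
Lisbon: 5·3 + 9·0 + 7·1 + 7·2 + 1·2 = 38
Reykjavik has the highest Borda score (52).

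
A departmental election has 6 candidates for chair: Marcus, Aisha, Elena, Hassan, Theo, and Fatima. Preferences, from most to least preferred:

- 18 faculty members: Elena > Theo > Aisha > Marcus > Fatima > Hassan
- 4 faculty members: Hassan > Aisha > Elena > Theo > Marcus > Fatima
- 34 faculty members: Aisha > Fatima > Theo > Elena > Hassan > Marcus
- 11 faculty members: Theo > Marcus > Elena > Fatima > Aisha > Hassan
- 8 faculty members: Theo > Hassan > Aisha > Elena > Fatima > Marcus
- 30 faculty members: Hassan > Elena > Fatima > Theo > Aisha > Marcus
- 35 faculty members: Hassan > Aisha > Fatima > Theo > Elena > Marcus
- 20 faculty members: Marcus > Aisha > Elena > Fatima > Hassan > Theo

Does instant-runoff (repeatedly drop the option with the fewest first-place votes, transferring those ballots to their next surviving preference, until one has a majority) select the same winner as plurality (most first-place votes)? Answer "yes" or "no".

Instant-runoff — R1 Marcus 20, Aisha 34, Elena 18, Hassan 69, Theo 19, Fatima 0 (Fatima out); R2 Marcus 20, Aisha 34, Elena 18, Hassan 69, Theo 19 (Elena out); R3 Marcus 20, Aisha 34, Hassan 69, Theo 37 (Marcus out); R4 Aisha 54, Hassan 69, Theo 37 (Theo out); R5 Aisha 83, Hassan 77 (Aisha winner). Winner: Aisha.
Plurality — first-place votes: Marcus 20, Aisha 34, Elena 18, Hassan 69, Theo 19, Fatima 0. Winner: Hassan.
The two methods disagree.

no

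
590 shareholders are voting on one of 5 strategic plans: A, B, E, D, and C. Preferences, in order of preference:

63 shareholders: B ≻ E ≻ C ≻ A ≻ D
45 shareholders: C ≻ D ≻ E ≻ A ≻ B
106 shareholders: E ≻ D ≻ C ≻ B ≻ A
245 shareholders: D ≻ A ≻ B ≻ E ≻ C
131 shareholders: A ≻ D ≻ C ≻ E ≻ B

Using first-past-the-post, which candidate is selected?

First-place votes: A 131, B 63, E 106, D 245, C 45.
D has the most first-place votes.

D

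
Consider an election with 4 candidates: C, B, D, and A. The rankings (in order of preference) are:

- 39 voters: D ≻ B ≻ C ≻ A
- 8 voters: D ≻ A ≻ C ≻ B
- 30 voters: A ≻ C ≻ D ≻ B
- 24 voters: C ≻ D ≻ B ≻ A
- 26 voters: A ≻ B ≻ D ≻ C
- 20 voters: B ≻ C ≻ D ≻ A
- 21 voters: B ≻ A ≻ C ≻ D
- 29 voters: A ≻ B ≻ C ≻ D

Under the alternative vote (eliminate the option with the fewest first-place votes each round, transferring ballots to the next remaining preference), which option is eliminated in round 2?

Round 1: C 24, B 41, D 47, A 85. Eliminate C.
Round 2: B 41, D 71, A 85. Eliminate B.

B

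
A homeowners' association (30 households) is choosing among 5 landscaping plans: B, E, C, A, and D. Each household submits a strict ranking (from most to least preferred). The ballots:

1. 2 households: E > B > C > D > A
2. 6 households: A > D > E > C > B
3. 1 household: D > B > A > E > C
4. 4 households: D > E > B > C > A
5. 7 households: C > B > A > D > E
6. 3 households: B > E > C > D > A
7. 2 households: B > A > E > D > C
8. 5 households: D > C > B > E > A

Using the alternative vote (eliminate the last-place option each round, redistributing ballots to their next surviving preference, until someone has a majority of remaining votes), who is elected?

Round 1: B 5, E 2, C 7, A 6, D 10. Eliminate E.
Round 2: B 7, C 7, A 6, D 10. Eliminate A.
Round 3: B 7, C 7, D 16. D has a majority.

D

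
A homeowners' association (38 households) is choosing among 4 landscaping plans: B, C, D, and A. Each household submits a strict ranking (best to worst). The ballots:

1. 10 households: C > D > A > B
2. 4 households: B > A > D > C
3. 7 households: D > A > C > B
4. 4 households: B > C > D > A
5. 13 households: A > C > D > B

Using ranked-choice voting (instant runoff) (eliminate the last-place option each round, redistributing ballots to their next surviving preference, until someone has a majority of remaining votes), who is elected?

Round 1: B 8, C 10, D 7, A 13. Eliminate D.
Round 2: B 8, C 10, A 20. A has a majority.

A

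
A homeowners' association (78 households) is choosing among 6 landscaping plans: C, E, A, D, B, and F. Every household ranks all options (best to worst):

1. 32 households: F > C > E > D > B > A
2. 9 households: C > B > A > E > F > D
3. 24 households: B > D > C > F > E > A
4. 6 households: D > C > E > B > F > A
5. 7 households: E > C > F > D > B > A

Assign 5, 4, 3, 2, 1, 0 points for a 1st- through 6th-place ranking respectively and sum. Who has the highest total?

C

C: 32·4 + 9·5 + 24·3 + 6·4 + 7·4 = 297
E: 32·3 + 9·2 + 24·1 + 6·3 + 7·5 = 191
A: 32·0 + 9·3 + 24·0 + 6·0 + 7·0 = 27
D: 32·2 + 9·0 + 24·4 + 6·5 + 7·2 = 204
B: 32·1 + 9·4 + 24·5 + 6·2 + 7·1 = 207
F: 32·5 + 9·1 + 24·2 + 6·1 + 7·3 = 244
C has the highest Borda score (297).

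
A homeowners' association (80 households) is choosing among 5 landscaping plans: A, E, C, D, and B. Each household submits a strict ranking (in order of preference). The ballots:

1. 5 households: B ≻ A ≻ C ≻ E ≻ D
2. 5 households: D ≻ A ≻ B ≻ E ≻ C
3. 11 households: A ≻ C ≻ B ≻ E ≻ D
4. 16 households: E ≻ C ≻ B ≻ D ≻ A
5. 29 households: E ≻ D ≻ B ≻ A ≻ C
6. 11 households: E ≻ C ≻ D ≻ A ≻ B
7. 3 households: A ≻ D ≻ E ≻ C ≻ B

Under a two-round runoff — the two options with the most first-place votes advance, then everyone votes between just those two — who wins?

Round 1 first-place votes: A 14, E 56, C 0, D 5, B 5.
E and A advance.
Runoff: E is preferred to A by 56 voters; A by 24.
E wins the runoff.

E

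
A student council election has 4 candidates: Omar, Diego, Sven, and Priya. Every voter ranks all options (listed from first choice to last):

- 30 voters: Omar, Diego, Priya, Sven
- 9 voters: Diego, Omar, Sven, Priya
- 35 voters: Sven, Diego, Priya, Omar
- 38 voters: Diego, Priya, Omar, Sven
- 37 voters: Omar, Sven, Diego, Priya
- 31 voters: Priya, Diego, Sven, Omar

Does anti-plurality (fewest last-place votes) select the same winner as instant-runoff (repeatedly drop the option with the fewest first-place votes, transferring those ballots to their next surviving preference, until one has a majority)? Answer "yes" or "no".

Anti-plurality — last-place votes: Omar 66, Diego 0, Sven 68, Priya 46. Winner: Diego.
Instant-runoff — R1 Omar 67, Diego 47, Sven 35, Priya 31 (Priya out); R2 Omar 67, Diego 78, Sven 35 (Sven out); R3 Omar 67, Diego 113 (Diego winner). Winner: Diego.
The two methods agree.

yes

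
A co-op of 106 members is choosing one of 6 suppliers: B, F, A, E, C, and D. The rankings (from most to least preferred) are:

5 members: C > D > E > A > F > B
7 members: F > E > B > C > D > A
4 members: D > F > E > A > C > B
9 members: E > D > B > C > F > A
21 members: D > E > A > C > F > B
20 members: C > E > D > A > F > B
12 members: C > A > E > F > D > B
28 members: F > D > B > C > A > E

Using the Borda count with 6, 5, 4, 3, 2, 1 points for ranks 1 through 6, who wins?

D

B: 5·1 + 7·4 + 4·1 + 9·4 + 21·1 + 20·1 + 12·1 + 28·4 = 238
F: 5·2 + 7·6 + 4·5 + 9·2 + 21·2 + 20·2 + 12·3 + 28·6 = 376
A: 5·3 + 7·1 + 4·3 + 9·1 + 21·4 + 20·3 + 12·5 + 28·2 = 303
E: 5·4 + 7·5 + 4·4 + 9·6 + 21·5 + 20·5 + 12·4 + 28·1 = 406
C: 5·6 + 7·3 + 4·2 + 9·3 + 21·3 + 20·6 + 12·6 + 28·3 = 425
D: 5·5 + 7·2 + 4·6 + 9·5 + 21·6 + 20·4 + 12·2 + 28·5 = 478
D has the highest Borda score (478).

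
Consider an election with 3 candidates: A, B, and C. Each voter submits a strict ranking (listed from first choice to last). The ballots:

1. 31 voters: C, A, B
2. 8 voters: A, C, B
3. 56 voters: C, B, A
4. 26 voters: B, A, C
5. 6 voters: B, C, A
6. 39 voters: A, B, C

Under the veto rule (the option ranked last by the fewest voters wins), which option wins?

Last-place votes: A 62, B 39, C 65.
B is ranked last by the fewest voters, so B wins.

B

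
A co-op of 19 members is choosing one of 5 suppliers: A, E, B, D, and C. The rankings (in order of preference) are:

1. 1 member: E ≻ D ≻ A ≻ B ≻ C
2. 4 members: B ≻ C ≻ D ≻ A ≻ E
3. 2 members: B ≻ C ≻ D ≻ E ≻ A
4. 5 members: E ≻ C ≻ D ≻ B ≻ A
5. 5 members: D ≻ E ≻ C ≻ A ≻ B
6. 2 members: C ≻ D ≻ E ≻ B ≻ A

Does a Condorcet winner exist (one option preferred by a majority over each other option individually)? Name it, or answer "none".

none

Checking pairwise contests:
E beats A 15–4.
D beats E 13–6.
E beats B 13–6.
C beats D 13–6.
E beats C 11–8.
Every option loses at least one head-to-head, so there is no Condorcet winner.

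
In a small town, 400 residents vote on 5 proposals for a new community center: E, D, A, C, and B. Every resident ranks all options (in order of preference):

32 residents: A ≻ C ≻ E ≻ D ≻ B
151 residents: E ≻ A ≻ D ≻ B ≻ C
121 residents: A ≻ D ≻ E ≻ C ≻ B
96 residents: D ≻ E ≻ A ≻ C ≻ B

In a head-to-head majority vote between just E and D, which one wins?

Voters preferring E to D: 183; preferring D to E: 217.
D wins the head-to-head.

D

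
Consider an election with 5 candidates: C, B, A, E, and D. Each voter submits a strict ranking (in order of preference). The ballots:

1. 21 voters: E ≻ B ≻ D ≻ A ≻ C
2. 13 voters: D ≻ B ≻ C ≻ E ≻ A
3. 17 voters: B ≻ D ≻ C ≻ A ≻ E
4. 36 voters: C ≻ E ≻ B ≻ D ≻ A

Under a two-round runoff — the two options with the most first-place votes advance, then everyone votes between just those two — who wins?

Round 1 first-place votes: C 36, B 17, A 0, E 21, D 13.
C and E advance.
Runoff: C is preferred to E by 66 voters; E by 21.
C wins the runoff.

C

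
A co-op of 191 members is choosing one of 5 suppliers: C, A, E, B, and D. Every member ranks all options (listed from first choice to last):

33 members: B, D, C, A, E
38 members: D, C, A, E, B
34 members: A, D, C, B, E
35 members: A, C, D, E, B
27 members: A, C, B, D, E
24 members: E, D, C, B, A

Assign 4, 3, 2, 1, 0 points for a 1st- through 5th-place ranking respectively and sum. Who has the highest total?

D

C: 33·2 + 38·3 + 34·2 + 35·3 + 27·3 + 24·2 = 482
A: 33·1 + 38·2 + 34·4 + 35·4 + 27·4 + 24·0 = 493
E: 33·0 + 38·1 + 34·0 + 35·1 + 27·0 + 24·4 = 169
B: 33·4 + 38·0 + 34·1 + 35·0 + 27·2 + 24·1 = 244
D: 33·3 + 38·4 + 34·3 + 35·2 + 27·1 + 24·3 = 522
D has the highest Borda score (522).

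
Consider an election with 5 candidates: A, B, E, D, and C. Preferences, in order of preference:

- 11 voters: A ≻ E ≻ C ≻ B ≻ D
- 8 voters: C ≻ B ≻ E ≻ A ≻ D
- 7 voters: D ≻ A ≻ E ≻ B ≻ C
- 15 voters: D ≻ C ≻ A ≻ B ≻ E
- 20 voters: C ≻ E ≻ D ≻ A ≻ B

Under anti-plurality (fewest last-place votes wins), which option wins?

A

Last-place votes: A 0, B 20, E 15, D 19, C 7.
A is ranked last by the fewest voters, so A wins.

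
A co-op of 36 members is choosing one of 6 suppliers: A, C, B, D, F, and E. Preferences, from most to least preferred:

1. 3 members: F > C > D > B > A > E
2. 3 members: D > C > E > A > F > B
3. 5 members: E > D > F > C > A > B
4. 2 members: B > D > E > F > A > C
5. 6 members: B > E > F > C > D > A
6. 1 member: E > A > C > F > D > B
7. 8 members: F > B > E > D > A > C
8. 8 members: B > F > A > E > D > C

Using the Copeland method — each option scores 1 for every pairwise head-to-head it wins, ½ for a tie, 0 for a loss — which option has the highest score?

F

A: beats C; loses to B, D, F, and E → score 1.
C: loses to A, B, D, F, and E → score 0.
B: beats A, C, D, and E; loses to F → score 4.
D: beats A and C; loses to B, F, and E → score 2.
F: beats A, C, B, D, and E → score 5.
E: beats A, C, and D; loses to B and F → score 3.
F has the best pairwise record.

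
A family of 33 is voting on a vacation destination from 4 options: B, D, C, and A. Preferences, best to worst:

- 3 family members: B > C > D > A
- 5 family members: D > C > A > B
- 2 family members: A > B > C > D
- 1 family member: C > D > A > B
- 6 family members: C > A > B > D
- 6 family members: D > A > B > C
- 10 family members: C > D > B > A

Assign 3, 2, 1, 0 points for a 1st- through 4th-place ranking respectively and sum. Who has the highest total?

C

B: 3·3 + 5·0 + 2·2 + 1·0 + 6·1 + 6·1 + 10·1 = 35
D: 3·1 + 5·3 + 2·0 + 1·2 + 6·0 + 6·3 + 10·2 = 58
C: 3·2 + 5·2 + 2·1 + 1·3 + 6·3 + 6·0 + 10·3 = 69
A: 3·0 + 5·1 + 2·3 + 1·1 + 6·2 + 6·2 + 10·0 = 36
C has the highest Borda score (69).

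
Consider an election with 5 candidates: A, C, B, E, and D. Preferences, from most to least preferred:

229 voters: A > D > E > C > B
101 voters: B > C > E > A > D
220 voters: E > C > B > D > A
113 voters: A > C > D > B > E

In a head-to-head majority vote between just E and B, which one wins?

Voters preferring E to B: 449; preferring B to E: 214.
E wins the head-to-head.

E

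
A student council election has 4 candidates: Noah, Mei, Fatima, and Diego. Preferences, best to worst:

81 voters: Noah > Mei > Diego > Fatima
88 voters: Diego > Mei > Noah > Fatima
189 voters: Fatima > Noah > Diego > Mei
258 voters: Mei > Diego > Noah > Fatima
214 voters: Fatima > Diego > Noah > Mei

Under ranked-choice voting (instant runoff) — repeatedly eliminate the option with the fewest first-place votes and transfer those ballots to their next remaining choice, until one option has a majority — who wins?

Round 1: Noah 81, Mei 258, Fatima 403, Diego 88. Eliminate Noah.
Round 2: Mei 339, Fatima 403, Diego 88. Eliminate Diego.
Round 3: Mei 427, Fatima 403. Mei has a majority.

Mei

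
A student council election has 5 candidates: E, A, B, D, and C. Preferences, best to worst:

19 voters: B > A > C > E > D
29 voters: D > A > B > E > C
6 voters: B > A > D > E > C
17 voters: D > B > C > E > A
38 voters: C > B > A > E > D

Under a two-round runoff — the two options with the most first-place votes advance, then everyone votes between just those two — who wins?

C

Round 1 first-place votes: E 0, A 0, B 25, D 46, C 38.
D and C advance.
Runoff: D is preferred to C by 52 voters; C by 57.
C wins the runoff.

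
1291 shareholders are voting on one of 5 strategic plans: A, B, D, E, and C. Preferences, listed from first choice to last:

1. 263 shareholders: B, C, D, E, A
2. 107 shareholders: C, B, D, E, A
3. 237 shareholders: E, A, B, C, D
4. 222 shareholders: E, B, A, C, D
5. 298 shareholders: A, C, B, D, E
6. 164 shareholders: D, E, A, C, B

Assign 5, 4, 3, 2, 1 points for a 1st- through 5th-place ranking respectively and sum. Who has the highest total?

A: 263·1 + 107·1 + 237·4 + 222·3 + 298·5 + 164·3 = 3966
B: 263·5 + 107·4 + 237·3 + 222·4 + 298·3 + 164·1 = 4400
D: 263·3 + 107·3 + 237·1 + 222·1 + 298·2 + 164·5 = 2985
E: 263·2 + 107·2 + 237·5 + 222·5 + 298·1 + 164·4 = 3989
C: 263·4 + 107·5 + 237·2 + 222·2 + 298·4 + 164·2 = 4025
B has the highest Borda score (4400).

B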